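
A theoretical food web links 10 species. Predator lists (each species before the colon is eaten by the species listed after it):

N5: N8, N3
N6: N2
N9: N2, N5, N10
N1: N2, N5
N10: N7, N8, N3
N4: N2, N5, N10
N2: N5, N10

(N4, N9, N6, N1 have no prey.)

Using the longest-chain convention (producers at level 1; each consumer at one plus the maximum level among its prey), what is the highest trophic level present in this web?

4

Producers (level 1): N4, N9, N6, N1.
N4 → N2 → N5 → N8 gives N8 level 4.
No species has a prey at level 4, so no species reaches level 5.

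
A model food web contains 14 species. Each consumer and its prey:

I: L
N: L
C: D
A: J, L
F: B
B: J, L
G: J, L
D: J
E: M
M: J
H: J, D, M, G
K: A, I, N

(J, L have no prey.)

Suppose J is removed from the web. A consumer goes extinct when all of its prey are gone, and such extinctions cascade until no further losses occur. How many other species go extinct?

Remove J.
Round 1: D (all prey gone), M (all prey gone) → extinct.
Round 2: E (all prey gone), C (all prey gone) → extinct.
No further losses. Total secondary extinctions: 4.

4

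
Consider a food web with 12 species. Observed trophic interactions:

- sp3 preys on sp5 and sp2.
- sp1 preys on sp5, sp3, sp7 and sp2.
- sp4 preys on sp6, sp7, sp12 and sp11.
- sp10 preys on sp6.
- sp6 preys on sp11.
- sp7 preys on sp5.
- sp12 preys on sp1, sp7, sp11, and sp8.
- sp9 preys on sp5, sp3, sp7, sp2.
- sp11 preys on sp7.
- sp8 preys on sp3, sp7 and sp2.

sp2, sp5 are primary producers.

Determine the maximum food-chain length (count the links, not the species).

One longest chain: sp5 → sp7 → sp11 → sp6 → sp10.
It has 5 species and 4 links.

4 links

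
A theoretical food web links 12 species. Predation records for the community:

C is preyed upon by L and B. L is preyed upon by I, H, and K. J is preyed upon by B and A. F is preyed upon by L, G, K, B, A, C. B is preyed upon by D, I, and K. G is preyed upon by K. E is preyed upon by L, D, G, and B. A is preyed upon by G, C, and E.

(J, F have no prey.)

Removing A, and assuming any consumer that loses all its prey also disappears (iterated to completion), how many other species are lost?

1

Remove A.
Round 1: E (all prey gone) → extinct.
No further losses. Total secondary extinctions: 1.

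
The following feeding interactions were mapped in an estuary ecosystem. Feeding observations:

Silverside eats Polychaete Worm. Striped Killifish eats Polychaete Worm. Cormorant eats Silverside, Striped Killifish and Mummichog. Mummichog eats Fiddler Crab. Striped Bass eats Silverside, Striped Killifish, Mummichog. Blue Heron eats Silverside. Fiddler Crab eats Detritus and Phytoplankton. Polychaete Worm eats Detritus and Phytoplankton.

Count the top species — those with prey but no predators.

3

Top species (has prey, but nothing eats it): Striped Bass, Blue Heron, Cormorant.
Count: 3.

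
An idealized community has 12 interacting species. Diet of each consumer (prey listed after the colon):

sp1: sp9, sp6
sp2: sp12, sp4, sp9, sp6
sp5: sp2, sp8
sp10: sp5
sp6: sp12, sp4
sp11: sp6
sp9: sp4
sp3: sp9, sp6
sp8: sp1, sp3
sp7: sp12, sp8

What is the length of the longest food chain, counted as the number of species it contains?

6 species

One longest chain: sp4 → sp9 → sp1 → sp8 → sp5 → sp10.
It has 6 species and 5 links.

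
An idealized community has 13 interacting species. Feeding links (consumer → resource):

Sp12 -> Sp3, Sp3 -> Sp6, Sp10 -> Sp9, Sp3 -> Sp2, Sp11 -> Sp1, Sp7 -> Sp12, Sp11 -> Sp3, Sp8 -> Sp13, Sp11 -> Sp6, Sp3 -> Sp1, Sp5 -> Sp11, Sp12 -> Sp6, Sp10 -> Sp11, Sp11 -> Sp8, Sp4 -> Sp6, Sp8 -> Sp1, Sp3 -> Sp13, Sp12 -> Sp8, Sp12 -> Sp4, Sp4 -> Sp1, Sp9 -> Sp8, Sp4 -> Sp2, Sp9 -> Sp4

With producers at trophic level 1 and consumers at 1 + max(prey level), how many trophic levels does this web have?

Producers (level 1): Sp13, Sp6, Sp2, Sp1.
Sp13 → Sp8 → Sp9 → Sp10 gives Sp10 level 4.
No species has a prey at level 4, so no species reaches level 5.

4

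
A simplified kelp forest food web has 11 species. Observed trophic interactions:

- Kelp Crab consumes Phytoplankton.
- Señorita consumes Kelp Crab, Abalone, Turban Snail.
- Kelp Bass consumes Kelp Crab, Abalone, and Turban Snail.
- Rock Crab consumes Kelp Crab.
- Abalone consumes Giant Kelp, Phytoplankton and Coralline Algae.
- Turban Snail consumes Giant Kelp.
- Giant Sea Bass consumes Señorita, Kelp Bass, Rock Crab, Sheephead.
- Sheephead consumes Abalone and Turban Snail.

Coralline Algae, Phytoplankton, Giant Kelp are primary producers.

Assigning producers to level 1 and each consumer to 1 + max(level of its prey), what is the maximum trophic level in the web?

4

Producers (level 1): Coralline Algae, Phytoplankton, Giant Kelp.
Phytoplankton → Kelp Crab → Rock Crab → Giant Sea Bass gives Giant Sea Bass level 4.
No species has a prey at level 4, so no species reaches level 5.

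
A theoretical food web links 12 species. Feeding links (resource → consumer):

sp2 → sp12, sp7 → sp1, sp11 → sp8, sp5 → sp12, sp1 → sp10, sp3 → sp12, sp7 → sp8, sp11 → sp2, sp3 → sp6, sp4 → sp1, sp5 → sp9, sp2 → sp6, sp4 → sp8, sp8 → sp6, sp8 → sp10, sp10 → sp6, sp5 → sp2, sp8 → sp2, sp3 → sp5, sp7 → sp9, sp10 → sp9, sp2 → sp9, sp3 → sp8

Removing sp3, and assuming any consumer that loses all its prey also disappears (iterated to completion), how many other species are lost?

1

Remove sp3.
Round 1: sp5 (all prey gone) → extinct.
No further losses. Total secondary extinctions: 1.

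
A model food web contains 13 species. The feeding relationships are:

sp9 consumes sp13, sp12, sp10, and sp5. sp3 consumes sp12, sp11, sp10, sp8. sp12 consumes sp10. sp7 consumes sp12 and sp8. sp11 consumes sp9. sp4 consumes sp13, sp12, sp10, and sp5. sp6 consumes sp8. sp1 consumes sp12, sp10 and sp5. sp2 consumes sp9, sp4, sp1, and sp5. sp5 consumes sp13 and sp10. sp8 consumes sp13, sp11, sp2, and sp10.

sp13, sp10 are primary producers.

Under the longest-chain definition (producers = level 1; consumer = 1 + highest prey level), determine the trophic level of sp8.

Trophic level 5

sp10 is a producer → level 1.
sp12 eats sp10 → level 2.
sp9 eats sp12 (level 2); other prey at levels: sp13 1, sp10 1, sp5 2 → level 3.
sp11 eats sp9 → level 4.
sp8 eats sp11 (level 4); other prey at levels: sp13 1, sp10 1, sp2 4 → level 5.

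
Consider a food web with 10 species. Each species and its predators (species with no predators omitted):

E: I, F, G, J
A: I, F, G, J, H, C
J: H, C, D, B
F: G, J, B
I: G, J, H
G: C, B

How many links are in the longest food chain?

One longest chain: A → I → J → H.
It has 4 species and 3 links.

3 links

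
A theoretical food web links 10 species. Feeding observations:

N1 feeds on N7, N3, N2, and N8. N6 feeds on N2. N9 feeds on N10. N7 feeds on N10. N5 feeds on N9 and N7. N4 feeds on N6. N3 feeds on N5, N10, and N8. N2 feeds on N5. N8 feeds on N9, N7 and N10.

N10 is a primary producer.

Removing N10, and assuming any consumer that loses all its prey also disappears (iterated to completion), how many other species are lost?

9

Remove N10.
Round 1: N7 (all prey gone), N9 (all prey gone) → extinct.
Round 2: N8 (all prey gone), N5 (all prey gone) → extinct.
Round 3: N3 (all prey gone), N2 (all prey gone) → extinct.
Round 4: N6 (all prey gone), N1 (all prey gone) → extinct.
Round 5: N4 (all prey gone) → extinct.
No further losses. Total secondary extinctions: 9.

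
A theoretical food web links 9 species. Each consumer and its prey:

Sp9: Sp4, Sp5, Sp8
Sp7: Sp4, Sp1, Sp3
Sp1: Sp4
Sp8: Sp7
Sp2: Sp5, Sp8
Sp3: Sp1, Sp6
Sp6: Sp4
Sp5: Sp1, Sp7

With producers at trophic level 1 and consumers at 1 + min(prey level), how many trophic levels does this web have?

4

Producers (level 1): Sp4.
Following each consumer down to its lowest-level prey: Sp4 → Sp1 → Sp5 → Sp2 (levels 1 through 4).
All prey of Sp2 (Sp5 3, Sp8 3) are at level 3 or above, so Sp2 is at level 1 + 3 = 4.
Every consumer has at least one prey at level 3 or below, so none exceeds level 4.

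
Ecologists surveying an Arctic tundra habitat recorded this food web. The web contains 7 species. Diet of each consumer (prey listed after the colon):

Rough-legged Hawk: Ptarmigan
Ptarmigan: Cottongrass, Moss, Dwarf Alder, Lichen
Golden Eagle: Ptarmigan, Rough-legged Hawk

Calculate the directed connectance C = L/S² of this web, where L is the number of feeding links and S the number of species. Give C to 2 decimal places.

C = 0.14

The web has S = 7 species and L = 7 feeding links.
C = L / S² = 7 / 49 = 0.1429 ≈ 0.14.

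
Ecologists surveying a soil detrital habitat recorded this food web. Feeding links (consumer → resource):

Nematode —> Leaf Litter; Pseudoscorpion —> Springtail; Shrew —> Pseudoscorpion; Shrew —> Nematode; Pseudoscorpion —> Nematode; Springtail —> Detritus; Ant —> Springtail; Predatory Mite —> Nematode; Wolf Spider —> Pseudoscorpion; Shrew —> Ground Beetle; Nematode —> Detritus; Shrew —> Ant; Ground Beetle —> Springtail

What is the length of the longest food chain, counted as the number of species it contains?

4 species

One longest chain: Detritus → Springtail → Ant → Shrew.
It has 4 species and 3 links.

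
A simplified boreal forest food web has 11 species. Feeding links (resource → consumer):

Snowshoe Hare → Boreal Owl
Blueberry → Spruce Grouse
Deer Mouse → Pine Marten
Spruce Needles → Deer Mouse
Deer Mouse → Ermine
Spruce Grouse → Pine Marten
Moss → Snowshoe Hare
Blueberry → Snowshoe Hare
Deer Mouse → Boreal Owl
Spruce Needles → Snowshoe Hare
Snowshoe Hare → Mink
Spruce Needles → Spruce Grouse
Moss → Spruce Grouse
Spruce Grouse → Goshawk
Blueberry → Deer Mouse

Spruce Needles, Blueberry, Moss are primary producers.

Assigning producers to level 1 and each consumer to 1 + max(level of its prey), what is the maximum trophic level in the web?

Producers (level 1): Spruce Needles, Blueberry, Moss.
Spruce Needles → Snowshoe Hare → Boreal Owl gives Boreal Owl level 3.
No species has a prey at level 3, so no species reaches level 4.

3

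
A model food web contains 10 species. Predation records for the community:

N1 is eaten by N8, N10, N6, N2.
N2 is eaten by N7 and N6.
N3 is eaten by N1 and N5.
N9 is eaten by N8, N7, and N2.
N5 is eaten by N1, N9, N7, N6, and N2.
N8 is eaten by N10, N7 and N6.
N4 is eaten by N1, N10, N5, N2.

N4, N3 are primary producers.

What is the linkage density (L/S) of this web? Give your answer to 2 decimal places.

There are L = 23 links among S = 10 species.
L/S = 23/10 = 2.3000 ≈ 2.30.

L/S = 2.30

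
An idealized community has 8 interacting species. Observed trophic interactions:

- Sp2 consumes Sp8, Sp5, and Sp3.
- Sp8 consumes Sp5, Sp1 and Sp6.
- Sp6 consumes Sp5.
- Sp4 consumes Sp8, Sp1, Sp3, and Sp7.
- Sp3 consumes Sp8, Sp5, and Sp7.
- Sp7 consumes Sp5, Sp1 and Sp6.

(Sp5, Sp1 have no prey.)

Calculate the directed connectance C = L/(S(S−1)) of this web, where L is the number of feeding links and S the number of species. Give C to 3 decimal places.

The web has S = 8 species and L = 17 feeding links.
C = L / (S(S−1)) = 17 / 56 = 0.3036 ≈ 0.304.

C = 0.304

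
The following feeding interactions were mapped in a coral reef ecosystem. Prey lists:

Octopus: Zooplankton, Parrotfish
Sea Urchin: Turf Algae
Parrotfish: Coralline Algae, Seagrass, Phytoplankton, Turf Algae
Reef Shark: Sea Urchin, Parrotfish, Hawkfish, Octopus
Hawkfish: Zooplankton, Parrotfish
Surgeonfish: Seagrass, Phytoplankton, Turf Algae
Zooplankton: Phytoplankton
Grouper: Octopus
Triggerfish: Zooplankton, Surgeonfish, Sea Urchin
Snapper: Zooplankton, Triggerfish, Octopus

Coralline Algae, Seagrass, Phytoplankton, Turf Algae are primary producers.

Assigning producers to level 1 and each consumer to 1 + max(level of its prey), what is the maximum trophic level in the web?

4

Producers (level 1): Coralline Algae, Seagrass, Phytoplankton, Turf Algae.
Phytoplankton → Zooplankton → Triggerfish → Snapper gives Snapper level 4.
No species has a prey at level 4, so no species reaches level 5.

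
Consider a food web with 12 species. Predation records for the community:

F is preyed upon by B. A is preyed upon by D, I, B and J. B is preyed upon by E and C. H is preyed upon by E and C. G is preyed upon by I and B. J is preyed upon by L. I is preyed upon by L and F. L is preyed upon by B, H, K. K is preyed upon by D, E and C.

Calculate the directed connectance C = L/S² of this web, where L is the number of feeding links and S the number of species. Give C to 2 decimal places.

C = 0.14

The web has S = 12 species and L = 20 feeding links.
C = L / S² = 20 / 144 = 0.1389 ≈ 0.14.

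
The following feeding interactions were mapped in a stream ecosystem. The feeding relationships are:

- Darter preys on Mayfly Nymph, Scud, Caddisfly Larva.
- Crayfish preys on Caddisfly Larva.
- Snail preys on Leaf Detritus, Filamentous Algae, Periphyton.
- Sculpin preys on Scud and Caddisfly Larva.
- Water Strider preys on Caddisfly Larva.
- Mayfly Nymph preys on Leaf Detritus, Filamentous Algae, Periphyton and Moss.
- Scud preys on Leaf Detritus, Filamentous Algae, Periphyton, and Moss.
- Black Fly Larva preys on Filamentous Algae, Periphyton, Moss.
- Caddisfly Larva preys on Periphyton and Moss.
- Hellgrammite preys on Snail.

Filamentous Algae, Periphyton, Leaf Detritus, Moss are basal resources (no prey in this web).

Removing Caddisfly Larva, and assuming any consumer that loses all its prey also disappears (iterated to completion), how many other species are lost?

2

Remove Caddisfly Larva.
Round 1: Water Strider (all prey gone), Crayfish (all prey gone) → extinct.
No further losses. Total secondary extinctions: 2.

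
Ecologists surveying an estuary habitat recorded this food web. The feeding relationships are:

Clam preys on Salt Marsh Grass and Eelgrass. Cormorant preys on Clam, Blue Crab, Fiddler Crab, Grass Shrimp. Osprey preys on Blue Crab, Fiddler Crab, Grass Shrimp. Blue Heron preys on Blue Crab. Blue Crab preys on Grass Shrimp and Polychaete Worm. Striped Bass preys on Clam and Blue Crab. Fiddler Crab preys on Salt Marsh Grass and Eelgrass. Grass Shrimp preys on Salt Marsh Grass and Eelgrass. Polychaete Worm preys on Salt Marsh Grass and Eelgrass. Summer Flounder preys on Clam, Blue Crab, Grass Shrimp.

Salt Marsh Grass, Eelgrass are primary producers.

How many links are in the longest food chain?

One longest chain: Salt Marsh Grass → Grass Shrimp → Blue Crab → Blue Heron.
It has 4 species and 3 links.

3 links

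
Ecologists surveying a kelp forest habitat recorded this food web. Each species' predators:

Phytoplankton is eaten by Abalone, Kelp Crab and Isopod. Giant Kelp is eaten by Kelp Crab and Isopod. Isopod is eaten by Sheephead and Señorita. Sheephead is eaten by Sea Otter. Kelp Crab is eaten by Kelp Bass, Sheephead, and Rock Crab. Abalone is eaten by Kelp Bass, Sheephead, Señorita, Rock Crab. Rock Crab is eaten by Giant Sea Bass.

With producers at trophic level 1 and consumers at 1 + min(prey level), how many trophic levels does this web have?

Producers (level 1): Giant Kelp, Phytoplankton.
Following each consumer down to its lowest-level prey: Phytoplankton → Abalone → Sheephead → Sea Otter (levels 1 through 4).
All prey of Sea Otter (Sheephead 3) are at level 3 or above, so Sea Otter is at level 1 + 3 = 4.
Every consumer has at least one prey at level 3 or below, so none exceeds level 4.

4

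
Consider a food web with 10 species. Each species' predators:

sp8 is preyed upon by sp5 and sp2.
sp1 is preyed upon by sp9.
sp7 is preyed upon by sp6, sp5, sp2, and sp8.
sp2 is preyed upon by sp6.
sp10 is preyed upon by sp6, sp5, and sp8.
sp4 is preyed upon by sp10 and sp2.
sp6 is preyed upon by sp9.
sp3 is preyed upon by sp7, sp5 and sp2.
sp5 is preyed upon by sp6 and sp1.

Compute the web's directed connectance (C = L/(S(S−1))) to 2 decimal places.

C = 0.21

The web has S = 10 species and L = 19 feeding links.
C = L / (S(S−1)) = 19 / 90 = 0.2111 ≈ 0.21.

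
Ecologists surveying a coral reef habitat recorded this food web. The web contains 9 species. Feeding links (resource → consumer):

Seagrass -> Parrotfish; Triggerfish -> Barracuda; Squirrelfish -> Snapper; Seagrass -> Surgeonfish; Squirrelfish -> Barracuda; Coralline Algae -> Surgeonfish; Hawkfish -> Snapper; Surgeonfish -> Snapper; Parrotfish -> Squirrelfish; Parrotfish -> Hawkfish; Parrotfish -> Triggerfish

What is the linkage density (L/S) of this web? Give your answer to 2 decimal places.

There are L = 11 links among S = 9 species.
L/S = 11/9 = 1.2222 ≈ 1.22.

L/S = 1.22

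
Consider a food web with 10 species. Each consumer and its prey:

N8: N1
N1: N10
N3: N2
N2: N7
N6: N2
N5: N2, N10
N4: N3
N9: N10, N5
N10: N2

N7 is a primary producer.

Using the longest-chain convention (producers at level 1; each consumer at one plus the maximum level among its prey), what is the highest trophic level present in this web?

Producers (level 1): N7.
N7 → N2 → N10 → N1 → N8 gives N8 level 5.
No species has a prey at level 5, so no species reaches level 6.

5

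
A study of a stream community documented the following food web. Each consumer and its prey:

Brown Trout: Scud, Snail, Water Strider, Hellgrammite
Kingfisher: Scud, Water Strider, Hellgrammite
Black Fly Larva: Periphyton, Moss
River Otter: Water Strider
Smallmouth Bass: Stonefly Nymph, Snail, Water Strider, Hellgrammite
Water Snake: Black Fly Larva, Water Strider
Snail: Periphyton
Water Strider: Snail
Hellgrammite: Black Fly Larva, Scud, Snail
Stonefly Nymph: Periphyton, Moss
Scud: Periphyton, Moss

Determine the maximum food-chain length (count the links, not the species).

One longest chain: Periphyton → Snail → Water Strider → Water Snake.
It has 4 species and 3 links.

3 links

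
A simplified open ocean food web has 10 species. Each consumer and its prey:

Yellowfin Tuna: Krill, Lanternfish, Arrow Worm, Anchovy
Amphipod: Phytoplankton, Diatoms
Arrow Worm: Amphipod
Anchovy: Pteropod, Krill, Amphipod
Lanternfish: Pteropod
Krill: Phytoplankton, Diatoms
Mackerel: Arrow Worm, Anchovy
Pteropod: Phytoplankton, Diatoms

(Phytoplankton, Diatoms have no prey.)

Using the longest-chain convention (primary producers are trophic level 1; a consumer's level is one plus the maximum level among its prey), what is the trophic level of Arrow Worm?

Phytoplankton is a producer → level 1.
Amphipod eats Phytoplankton (level 1); other prey at levels: Diatoms 1 → level 2.
Arrow Worm eats Amphipod → level 3.

Trophic level 3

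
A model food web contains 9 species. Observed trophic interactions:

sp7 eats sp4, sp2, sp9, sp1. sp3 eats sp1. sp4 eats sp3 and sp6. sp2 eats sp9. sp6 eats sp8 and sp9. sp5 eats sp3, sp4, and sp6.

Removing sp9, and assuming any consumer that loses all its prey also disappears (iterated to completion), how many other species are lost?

1

Remove sp9.
Round 1: sp2 (all prey gone) → extinct.
No further losses. Total secondary extinctions: 1.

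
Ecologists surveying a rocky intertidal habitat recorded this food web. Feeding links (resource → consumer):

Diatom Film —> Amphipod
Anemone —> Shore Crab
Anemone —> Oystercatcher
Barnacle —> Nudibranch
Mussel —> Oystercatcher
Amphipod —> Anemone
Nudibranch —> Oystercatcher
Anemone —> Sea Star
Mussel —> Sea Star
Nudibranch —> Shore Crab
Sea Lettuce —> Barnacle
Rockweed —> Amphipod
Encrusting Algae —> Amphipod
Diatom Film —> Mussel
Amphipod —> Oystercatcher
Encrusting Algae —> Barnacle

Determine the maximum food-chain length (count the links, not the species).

3 links

One longest chain: Diatom Film → Amphipod → Anemone → Sea Star.
It has 4 species and 3 links.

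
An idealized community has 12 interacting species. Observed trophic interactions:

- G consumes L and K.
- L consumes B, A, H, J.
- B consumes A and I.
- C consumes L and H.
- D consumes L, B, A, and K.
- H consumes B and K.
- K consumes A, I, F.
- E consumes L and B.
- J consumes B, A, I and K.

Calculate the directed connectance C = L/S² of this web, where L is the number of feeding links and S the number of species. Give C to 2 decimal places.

C = 0.17

The web has S = 12 species and L = 25 feeding links.
C = L / S² = 25 / 144 = 0.1736 ≈ 0.17.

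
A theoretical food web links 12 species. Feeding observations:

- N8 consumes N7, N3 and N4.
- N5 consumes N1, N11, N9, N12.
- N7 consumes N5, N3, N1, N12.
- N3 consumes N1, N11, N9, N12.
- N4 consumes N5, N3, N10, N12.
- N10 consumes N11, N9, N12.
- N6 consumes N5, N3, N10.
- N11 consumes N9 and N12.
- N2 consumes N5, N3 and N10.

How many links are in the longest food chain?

One longest chain: N9 → N11 → N3 → N4 → N8.
It has 5 species and 4 links.

4 links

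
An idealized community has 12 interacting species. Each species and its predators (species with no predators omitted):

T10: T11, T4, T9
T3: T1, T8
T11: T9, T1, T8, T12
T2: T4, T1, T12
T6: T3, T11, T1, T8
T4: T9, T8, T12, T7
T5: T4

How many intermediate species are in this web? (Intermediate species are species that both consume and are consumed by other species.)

Intermediate species (has both prey and predators): T3, T11, T4.
Count: 3.

3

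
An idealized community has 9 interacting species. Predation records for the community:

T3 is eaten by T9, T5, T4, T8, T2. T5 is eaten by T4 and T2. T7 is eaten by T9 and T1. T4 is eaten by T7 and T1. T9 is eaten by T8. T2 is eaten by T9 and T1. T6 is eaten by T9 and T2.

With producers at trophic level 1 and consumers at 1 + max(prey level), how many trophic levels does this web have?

Producers (level 1): T3, T6.
T3 → T5 → T4 → T7 → T9 → T8 gives T8 level 6.
No species has a prey at level 6, so no species reaches level 7.

6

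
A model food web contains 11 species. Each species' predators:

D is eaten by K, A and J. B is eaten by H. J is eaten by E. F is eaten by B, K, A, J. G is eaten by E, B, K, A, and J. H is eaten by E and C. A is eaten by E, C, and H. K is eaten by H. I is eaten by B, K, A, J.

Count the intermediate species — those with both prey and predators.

5

Intermediate species (has both prey and predators): K, B, J, A, H.
Count: 5.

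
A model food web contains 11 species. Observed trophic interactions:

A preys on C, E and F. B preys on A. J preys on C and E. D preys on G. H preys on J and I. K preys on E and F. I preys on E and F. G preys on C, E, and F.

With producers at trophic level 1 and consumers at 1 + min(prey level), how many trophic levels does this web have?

Producers (level 1): F, C, E.
Following each consumer down to its lowest-level prey: F → I → H (levels 1 through 3).
All prey of H (I 2, J 2) are at level 2 or above, so H is at level 1 + 2 = 3.
Every consumer has at least one prey at level 2 or below, so none exceeds level 3.

3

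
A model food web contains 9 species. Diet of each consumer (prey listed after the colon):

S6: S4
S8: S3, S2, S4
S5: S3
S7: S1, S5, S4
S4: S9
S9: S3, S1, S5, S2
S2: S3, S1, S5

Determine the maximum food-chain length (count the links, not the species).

5 links

One longest chain: S3 → S5 → S2 → S9 → S4 → S8.
It has 6 species and 5 links.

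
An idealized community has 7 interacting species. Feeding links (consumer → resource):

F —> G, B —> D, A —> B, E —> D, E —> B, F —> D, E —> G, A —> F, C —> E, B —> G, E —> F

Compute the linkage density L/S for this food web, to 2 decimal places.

L/S = 1.57

There are L = 11 links among S = 7 species.
L/S = 11/7 = 1.5714 ≈ 1.57.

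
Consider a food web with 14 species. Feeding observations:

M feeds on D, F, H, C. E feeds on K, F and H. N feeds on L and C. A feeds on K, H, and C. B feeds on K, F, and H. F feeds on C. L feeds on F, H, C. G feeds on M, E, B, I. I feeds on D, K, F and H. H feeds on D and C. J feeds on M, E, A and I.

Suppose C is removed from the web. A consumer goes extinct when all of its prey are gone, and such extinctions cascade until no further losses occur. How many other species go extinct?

1

Remove C.
Round 1: F (all prey gone) → extinct.
No further losses. Total secondary extinctions: 1.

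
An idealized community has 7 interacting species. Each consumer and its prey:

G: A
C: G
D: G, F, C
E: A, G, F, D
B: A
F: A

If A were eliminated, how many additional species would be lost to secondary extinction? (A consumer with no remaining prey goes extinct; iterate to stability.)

6

Remove A.
Round 1: B (all prey gone), G (all prey gone), F (all prey gone) → extinct.
Round 2: C (all prey gone) → extinct.
Round 3: D (all prey gone) → extinct.
Round 4: E (all prey gone) → extinct.
No further losses. Total secondary extinctions: 6.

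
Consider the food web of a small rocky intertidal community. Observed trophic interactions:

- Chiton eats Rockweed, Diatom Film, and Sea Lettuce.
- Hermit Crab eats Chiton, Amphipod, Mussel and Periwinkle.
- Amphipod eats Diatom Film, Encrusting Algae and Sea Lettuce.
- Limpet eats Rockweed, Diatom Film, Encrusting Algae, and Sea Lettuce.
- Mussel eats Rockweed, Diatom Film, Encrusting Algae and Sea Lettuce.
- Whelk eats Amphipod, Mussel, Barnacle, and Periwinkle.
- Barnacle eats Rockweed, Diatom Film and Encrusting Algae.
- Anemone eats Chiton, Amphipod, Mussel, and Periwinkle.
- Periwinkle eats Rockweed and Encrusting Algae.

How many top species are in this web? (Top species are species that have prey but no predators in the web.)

Top species (has prey, but nothing eats it): Limpet, Whelk, Hermit Crab, Anemone.
Count: 4.

4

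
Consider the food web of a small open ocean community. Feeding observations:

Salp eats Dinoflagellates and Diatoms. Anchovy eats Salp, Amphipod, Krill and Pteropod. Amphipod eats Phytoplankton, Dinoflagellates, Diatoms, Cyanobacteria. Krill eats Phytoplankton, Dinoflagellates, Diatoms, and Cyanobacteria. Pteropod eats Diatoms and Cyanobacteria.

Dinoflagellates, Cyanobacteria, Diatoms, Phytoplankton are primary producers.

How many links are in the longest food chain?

2 links

One longest chain: Cyanobacteria → Pteropod → Anchovy.
It has 3 species and 2 links.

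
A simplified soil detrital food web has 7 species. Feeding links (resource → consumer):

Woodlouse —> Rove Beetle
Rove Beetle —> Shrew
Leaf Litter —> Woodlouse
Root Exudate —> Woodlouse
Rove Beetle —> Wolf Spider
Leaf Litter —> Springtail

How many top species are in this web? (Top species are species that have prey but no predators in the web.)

3

Top species (has prey, but nothing eats it): Springtail, Shrew, Wolf Spider.
Count: 3.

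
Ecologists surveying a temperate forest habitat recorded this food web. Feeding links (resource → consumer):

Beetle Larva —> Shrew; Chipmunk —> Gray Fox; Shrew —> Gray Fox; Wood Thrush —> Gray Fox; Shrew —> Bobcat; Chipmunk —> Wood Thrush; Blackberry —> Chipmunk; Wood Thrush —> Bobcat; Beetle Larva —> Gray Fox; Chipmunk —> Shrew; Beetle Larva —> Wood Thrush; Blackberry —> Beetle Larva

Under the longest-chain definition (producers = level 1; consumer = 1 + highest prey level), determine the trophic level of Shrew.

Blackberry is a producer → level 1.
Chipmunk eats Blackberry → level 2.
Shrew eats Chipmunk (level 2); other prey at levels: Beetle Larva 2 → level 3.

Trophic level 3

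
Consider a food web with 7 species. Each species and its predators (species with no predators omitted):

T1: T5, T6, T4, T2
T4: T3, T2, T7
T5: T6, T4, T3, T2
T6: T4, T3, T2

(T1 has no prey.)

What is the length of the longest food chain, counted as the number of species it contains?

5 species

One longest chain: T1 → T5 → T6 → T4 → T3.
It has 5 species and 4 links.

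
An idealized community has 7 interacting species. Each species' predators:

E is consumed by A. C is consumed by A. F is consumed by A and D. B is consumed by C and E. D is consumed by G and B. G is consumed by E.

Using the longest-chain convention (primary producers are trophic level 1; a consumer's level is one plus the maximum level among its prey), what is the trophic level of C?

F is a producer → level 1.
D eats F → level 2.
B eats D → level 3.
C eats B → level 4.

Trophic level 4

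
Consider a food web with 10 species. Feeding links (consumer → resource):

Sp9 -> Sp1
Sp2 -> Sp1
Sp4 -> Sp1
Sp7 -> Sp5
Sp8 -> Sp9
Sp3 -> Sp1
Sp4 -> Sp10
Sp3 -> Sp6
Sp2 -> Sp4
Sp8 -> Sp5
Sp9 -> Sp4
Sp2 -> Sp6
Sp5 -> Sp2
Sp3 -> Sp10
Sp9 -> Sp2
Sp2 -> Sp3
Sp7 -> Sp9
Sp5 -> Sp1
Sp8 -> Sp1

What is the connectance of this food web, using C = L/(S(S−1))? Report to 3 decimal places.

C = 0.211

The web has S = 10 species and L = 19 feeding links.
C = L / (S(S−1)) = 19 / 90 = 0.2111 ≈ 0.211.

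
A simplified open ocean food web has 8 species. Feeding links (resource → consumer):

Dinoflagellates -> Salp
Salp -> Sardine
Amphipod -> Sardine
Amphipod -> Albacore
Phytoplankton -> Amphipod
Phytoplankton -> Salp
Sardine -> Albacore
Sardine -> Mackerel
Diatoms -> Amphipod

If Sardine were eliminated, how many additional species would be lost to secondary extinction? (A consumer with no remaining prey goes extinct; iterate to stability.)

1

Remove Sardine.
Round 1: Mackerel (all prey gone) → extinct.
No further losses. Total secondary extinctions: 1.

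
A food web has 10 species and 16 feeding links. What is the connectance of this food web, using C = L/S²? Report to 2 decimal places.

The web has S = 10 species and L = 16 feeding links.
C = L / S² = 16 / 100 = 0.1600 ≈ 0.16.

C = 0.16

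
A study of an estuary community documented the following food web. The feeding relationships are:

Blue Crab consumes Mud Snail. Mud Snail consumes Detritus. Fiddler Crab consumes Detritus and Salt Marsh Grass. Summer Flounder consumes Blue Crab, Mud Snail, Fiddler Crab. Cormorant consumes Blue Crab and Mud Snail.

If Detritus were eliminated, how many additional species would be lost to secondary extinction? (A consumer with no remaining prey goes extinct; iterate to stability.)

3

Remove Detritus.
Round 1: Mud Snail (all prey gone) → extinct.
Round 2: Blue Crab (all prey gone) → extinct.
Round 3: Cormorant (all prey gone) → extinct.
No further losses. Total secondary extinctions: 3.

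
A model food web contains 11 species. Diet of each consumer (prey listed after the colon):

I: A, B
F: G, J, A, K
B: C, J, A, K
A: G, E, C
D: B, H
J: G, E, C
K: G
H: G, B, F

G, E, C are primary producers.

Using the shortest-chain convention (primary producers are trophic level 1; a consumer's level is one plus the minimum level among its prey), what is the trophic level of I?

G is a producer → level 1.
A eats G → level 2.
I eats A → level 3.
No prey of I is below level 2, so 3 is the minimum.

Trophic level 3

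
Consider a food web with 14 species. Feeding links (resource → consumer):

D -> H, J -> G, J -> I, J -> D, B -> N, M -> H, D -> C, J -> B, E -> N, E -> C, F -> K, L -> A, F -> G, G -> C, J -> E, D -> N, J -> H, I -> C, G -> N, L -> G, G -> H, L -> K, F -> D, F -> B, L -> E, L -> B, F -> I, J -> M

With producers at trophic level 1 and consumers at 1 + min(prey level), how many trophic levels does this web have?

3

Producers (level 1): F, J, L.
Following each consumer down to its lowest-level prey: F → D → C (levels 1 through 3).
All prey of C (D 2, G 2, I 2, E 2) are at level 2 or above, so C is at level 1 + 2 = 3.
Every consumer has at least one prey at level 2 or below, so none exceeds level 3.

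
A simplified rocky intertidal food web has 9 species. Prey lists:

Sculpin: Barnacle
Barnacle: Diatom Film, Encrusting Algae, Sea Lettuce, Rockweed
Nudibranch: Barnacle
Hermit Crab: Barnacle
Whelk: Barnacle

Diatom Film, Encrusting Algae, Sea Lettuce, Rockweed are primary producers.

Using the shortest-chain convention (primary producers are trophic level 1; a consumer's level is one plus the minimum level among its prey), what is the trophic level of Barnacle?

Diatom Film is a producer → level 1.
Barnacle eats Diatom Film → level 2.

Trophic level 2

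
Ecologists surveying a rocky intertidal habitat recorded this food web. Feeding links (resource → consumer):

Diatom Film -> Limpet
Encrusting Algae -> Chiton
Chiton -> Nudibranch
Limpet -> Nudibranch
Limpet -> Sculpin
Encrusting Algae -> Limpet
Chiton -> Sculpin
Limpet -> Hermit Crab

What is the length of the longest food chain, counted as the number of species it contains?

3 species

One longest chain: Encrusting Algae → Chiton → Sculpin.
It has 3 species and 2 links.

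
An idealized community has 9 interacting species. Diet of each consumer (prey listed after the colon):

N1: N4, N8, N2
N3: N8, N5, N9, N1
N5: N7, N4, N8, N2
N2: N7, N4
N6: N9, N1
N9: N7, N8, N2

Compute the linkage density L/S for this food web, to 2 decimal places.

L/S = 2.00

There are L = 18 links among S = 9 species.
L/S = 18/9 = 2.0000 ≈ 2.00.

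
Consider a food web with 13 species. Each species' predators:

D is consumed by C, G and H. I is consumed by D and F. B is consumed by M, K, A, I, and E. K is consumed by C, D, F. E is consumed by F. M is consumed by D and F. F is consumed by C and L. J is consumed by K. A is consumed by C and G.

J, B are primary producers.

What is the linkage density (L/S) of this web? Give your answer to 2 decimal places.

L/S = 1.62

There are L = 21 links among S = 13 species.
L/S = 21/13 = 1.6154 ≈ 1.62.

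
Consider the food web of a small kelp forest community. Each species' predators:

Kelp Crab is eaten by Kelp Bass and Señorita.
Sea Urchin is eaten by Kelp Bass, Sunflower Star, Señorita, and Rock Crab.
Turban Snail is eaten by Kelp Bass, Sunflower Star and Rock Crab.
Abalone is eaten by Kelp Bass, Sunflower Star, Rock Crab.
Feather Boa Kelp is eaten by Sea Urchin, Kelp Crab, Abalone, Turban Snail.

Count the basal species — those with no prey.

Basal species (no prey listed): Feather Boa Kelp.
Count: 1.

1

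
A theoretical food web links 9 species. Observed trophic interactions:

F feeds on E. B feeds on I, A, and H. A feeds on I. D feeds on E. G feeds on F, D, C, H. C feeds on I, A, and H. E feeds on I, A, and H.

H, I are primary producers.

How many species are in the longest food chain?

One longest chain: I → A → E → D → G.
It has 5 species and 4 links.

5 species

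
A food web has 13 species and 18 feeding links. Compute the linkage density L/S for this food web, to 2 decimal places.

L/S = 1.38

There are L = 18 links among S = 13 species.
L/S = 18/13 = 1.3846 ≈ 1.38.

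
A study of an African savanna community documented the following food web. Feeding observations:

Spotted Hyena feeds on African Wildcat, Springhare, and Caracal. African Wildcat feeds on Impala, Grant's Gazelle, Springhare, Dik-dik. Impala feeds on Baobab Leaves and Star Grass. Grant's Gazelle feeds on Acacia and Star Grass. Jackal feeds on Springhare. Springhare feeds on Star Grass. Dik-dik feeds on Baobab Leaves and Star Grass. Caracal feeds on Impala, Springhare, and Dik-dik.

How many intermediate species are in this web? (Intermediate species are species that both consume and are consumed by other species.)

Intermediate species (has both prey and predators): Dik-dik, Grant's Gazelle, Impala, Springhare, Caracal, African Wildcat.
Count: 6.

6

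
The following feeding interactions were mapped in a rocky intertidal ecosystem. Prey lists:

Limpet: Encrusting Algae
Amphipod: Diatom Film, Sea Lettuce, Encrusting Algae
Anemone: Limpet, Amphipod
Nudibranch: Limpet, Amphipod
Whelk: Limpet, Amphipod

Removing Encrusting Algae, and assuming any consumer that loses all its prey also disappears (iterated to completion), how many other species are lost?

Remove Encrusting Algae.
Round 1: Limpet (all prey gone) → extinct.
No further losses. Total secondary extinctions: 1.

1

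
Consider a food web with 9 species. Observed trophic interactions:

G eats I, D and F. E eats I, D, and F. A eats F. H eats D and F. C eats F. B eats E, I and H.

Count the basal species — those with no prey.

Basal species (no prey listed): F, I, D.
Count: 3.

3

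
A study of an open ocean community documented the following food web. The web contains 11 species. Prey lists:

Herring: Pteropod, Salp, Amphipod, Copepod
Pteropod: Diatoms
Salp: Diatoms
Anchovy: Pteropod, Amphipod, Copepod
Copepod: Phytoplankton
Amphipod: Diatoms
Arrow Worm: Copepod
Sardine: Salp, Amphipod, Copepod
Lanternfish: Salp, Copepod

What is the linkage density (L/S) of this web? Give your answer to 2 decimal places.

There are L = 17 links among S = 11 species.
L/S = 17/11 = 1.5455 ≈ 1.55.

L/S = 1.55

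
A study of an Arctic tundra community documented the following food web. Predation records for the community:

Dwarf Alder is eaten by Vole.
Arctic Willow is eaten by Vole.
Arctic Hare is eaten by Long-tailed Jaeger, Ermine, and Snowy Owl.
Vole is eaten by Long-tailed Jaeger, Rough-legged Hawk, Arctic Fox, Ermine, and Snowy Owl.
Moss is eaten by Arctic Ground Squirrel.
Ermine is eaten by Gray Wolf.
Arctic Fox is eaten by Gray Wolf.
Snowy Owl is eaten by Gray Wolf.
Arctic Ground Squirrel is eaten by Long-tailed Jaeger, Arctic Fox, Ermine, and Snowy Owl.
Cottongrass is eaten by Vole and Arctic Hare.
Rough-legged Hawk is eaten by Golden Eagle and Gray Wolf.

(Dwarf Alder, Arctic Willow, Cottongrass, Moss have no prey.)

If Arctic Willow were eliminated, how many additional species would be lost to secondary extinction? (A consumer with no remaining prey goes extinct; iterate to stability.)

Remove Arctic Willow.
Every predator of it retains at least one other prey: Vole still has Dwarf Alder, Cottongrass.
No consumer loses all prey, so no secondary extinctions occur.

0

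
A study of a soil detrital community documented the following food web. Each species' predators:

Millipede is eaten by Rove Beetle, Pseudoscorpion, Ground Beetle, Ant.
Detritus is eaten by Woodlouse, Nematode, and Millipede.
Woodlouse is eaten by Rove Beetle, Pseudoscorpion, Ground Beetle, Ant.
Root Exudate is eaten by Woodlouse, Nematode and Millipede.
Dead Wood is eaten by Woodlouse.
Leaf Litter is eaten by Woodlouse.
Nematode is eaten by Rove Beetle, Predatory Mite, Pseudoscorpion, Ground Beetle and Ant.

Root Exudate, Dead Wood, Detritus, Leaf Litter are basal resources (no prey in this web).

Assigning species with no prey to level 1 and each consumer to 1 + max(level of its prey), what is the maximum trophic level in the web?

3

Basal resources (level 1): Root Exudate, Dead Wood, Detritus, Leaf Litter.
Root Exudate → Nematode → Rove Beetle gives Rove Beetle level 3.
No species has a prey at level 3, so no species reaches level 4.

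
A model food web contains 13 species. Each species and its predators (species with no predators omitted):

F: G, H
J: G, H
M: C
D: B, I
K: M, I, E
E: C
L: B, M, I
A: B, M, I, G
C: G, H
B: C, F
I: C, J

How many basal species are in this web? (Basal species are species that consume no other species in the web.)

Basal species (no prey listed): K, L, D, A.
Count: 4.

4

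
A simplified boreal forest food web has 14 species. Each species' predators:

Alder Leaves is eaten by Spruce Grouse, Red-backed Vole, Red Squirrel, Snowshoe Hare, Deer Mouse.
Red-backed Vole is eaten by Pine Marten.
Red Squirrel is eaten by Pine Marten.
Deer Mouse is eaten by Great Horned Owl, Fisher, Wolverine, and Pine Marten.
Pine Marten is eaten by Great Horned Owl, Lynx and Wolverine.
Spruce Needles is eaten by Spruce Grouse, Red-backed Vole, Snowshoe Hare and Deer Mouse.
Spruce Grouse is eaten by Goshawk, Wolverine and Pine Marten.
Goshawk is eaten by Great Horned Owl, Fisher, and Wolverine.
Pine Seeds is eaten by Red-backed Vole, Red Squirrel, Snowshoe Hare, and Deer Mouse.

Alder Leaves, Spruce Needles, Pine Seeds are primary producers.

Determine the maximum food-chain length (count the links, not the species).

One longest chain: Alder Leaves → Spruce Grouse → Goshawk → Great Horned Owl.
It has 4 species and 3 links.

3 links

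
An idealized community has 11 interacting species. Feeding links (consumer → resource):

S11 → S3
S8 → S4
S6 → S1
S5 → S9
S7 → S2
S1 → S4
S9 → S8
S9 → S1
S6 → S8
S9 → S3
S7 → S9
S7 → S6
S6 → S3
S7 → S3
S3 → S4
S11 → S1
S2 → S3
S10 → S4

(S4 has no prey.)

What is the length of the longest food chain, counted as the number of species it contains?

4 species

One longest chain: S4 → S1 → S9 → S5.
It has 4 species and 3 links.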